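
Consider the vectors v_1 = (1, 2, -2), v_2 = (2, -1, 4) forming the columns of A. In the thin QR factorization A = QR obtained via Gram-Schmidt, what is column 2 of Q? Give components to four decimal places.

q_2 = (0.7752, 0.2087, 0.5963)

q_1 = v_1/‖v_1‖ = (1, 2, -2)/3.0000 = (0.3333, 0.6667, -0.6667).
r_{12} = q_1·v_2 = -2.6667.
u_2 = v_2 + 2.6667·q_1 = (2.8889, 0.7778, 2.2222).
‖u_2‖ = 3.7268, so q_2 = (0.7752, 0.2087, 0.5963).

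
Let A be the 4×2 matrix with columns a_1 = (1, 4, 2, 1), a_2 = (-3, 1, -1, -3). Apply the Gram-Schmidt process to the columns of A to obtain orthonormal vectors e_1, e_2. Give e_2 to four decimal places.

a_1 = (1, 4, 2, 1); ‖a_1‖ = 4.6904, so e_1 = (0.2132, 0.8528, 0.4264, 0.2132).
e_1·a_2 = 0.2132·(-3) + 0.8528·1 + 0.4264·(-1) + 0.2132·(-3) = -0.8528.
u_2 = a_2 + 0.8528·e_1 = (-2.8182, 1.7273, -0.6364, -2.8182).
‖u_2‖ = 4.3901, so e_2 = (-0.6419, 0.3934, -0.1450, -0.6419).

e_2 = (-0.6419, 0.3934, -0.1450, -0.6419)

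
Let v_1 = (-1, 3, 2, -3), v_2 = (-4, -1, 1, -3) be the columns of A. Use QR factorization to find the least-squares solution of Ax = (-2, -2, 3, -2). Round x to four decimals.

e_1 = v_1/‖v_1‖ = (-1, 3, 2, -3)/4.7958 = (-0.2085, 0.6255, 0.4170, -0.6255).
r_{12} = e_1·v_2 = 2.5022.
u_2 = v_2 − 2.5022·e_1 = (-3.4783, -2.5652, -0.0435, -1.4348).
‖u_2‖ = 4.5540, so e_2 = (-0.7638, -0.5633, -0.0095, -0.3151).
Qᵀb = (1.6681, 3.2556).
Back-substitute: x_2 = 3.2556/4.5540 = 0.7149.
x_1 = (1.6681 − 2.5022·0.7149)/4.7958 = -0.0252.

x = (-0.0252, 0.7149)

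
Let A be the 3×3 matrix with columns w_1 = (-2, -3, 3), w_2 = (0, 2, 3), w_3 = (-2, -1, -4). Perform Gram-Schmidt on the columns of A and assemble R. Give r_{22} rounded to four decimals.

r_{22} = 3.5484

w_1 = (-2, -3, 3); ‖w_1‖ = 4.6904, so e_1 = (-0.4264, -0.6396, 0.6396).
e_1·w_2 = (-0.4264)·0 + (-0.6396)·2 + 0.6396·3 = 0.6396.
u_2 = w_2 − 0.6396·e_1 = (0.2727, 2.4091, 2.5909).
r_{22} = ‖u_2‖ = 3.5484.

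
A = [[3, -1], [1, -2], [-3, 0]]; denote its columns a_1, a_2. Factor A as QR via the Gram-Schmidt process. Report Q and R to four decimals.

a_1 = (3, 1, -3); ‖a_1‖ = 4.3589, so q_1 = (0.6882, 0.2294, -0.6882).
q_1·a_2 = 0.6882·(-1) + 0.2294·(-2) + (-0.6882)·0 = -1.1471.
u_2 = a_2 + 1.1471·q_1 = (-0.2105, -1.7368, -0.7895).
‖u_2‖ = 1.9194, so q_2 = (-0.1097, -0.9049, -0.4113).

Q = [[0.6882, -0.1097], [0.2294, -0.9049], [-0.6882, -0.4113]], R = [[4.3589, -1.1471], [0.0000, 1.9194]]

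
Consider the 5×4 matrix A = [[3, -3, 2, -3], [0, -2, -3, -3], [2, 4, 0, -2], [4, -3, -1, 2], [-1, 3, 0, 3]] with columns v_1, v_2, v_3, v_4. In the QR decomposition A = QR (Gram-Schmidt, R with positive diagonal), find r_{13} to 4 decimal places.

q_1 = v_1/‖v_1‖ = (3, 0, 2, 4, -1)/5.4772 = (0.5477, 0.0000, 0.3651, 0.7303, -0.1826).
r_{13} = q_1·v_3 = 0.3651.

r_{13} = 0.3651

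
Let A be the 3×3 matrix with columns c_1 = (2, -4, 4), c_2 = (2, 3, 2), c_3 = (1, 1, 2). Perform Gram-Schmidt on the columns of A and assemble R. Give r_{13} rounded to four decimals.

c_1 = (2, -4, 4); ‖c_1‖ = 6.0000, so e_1 = (0.3333, -0.6667, 0.6667).
r_{13} = e_1·c_3 = 1.0000.

r_{13} = 1.0000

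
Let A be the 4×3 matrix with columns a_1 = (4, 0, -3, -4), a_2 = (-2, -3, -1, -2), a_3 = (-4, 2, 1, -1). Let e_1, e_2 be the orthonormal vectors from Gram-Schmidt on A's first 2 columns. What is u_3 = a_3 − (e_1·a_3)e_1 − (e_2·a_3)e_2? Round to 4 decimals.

u_3 = (-2.0082, 2.6914, 0.0823, -2.0700)

e_1 = a_1/‖a_1‖ = (4, 0, -3, -4)/6.4031 = (0.6247, 0.0000, -0.4685, -0.6247).
r_{12} = e_1·a_2 = 0.4685.
u_2 = a_2 − 0.4685·e_1 = (-2.2927, -3.0000, -0.7805, -1.7073).
‖u_2‖ = 4.2167, so e_2 = (-0.5437, -0.7115, -0.1851, -0.4049).
r_{13} = e_1·a_3 = -2.3426; r_{23} = e_2·a_3 = 0.9717.
u_3 = a_3 + 2.3426·e_1 − 0.9717·e_2 = (-2.0082, 2.6914, 0.0823, -2.0700).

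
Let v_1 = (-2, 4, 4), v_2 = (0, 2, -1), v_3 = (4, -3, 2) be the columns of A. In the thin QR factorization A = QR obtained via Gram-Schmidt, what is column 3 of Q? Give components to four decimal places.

v_1 = (-2, 4, 4); ‖v_1‖ = 6.0000, so q_1 = (-0.3333, 0.6667, 0.6667).
q_1·v_2 = (-0.3333)·0 + 0.6667·2 + 0.6667·(-1) = 0.6667.
u_2 = v_2 − 0.6667·q_1 = (0.2222, 1.5556, -1.4444).
‖u_2‖ = 2.1344, so q_2 = (0.1041, 0.7288, -0.6768).
q_1·v_3 = (-0.3333)·4 + 0.6667·(-3) + 0.6667·2 = -2.0000; q_2·v_3 = 0.1041·4 + 0.7288·(-3) + (-0.6768)·2 = -3.1235.
u_3 = v_3 + 2.0000·q_1 + 3.1235·q_2 = (3.6585, 0.6098, 1.2195).
‖u_3‖ = 3.9043, so q_3 = (0.9370, 0.1562, 0.3123).

q_3 = (0.9370, 0.1562, 0.3123)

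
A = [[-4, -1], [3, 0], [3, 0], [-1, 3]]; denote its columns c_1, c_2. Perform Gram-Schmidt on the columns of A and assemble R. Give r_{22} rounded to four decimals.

e_1 = c_1/‖c_1‖ = (-4, 3, 3, -1)/5.9161 = (-0.6761, 0.5071, 0.5071, -0.1690).
r_{12} = e_1·c_2 = 0.1690.
u_2 = c_2 − 0.1690·e_1 = (-0.8857, -0.0857, -0.0857, 3.0286).
r_{22} = ‖u_2‖ = 3.1578.

r_{22} = 3.1578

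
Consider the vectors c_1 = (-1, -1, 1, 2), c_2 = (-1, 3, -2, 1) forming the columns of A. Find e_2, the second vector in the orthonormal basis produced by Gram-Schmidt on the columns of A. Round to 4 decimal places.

c_1 = (-1, -1, 1, 2); ‖c_1‖ = 2.6458, so e_1 = (-0.3780, -0.3780, 0.3780, 0.7559).
e_1·c_2 = (-0.3780)·(-1) + (-0.3780)·3 + 0.3780·(-2) + 0.7559·1 = -0.7559.
u_2 = c_2 + 0.7559·e_1 = (-1.2857, 2.7143, -1.7143, 1.5714).
‖u_2‖ = 3.7985, so e_2 = (-0.3385, 0.7146, -0.4513, 0.4137).

e_2 = (-0.3385, 0.7146, -0.4513, 0.4137)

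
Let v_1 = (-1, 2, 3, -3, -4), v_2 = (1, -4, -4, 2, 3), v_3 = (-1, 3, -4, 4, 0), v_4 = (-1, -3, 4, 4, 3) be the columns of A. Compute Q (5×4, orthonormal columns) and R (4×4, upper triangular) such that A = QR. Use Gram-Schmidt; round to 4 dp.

e_1 = v_1/‖v_1‖ = (-1, 2, 3, -3, -4)/6.2450 = (-0.1601, 0.3203, 0.4804, -0.4804, -0.6405).
r_{12} = e_1·v_2 = -6.2450.
u_2 = v_2 + 6.2450·e_1 = (0.0000, -2.0000, -1.0000, -1.0000, -1.0000).
‖u_2‖ = 2.6458, so e_2 = (0.0000, -0.7559, -0.3780, -0.3780, -0.3780).
r_{13} = e_1·v_3 = -2.7222; r_{23} = e_2·v_3 = -2.2678.
u_3 = v_3 + 2.7222·e_1 + 2.2678·e_2 = (-1.4359, 2.1575, -3.5495, 1.8352, -2.6007).
‖u_3‖ = 5.4265, so e_3 = (-0.2646, 0.3976, -0.6541, 0.3382, -0.4793).
r_{14} = e_1·v_4 = -2.7222; r_{24} = e_2·v_4 = -1.8898; r_{34} = e_3·v_4 = -3.6296.
u_4 = v_4 + 2.7222·e_1 + 1.8898·e_2 + 3.6296·e_3 = (-2.3963, -2.1137, 2.2193, 3.2055, -1.1974).
‖u_4‖ = 5.1812, so e_4 = (-0.4625, -0.4080, 0.4283, 0.6187, -0.2311).

Q = [[-0.1601, 0.0000, -0.2646, -0.4625], [0.3203, -0.7559, 0.3976, -0.4080], [0.4804, -0.3780, -0.6541, 0.4283], [-0.4804, -0.3780, 0.3382, 0.6187], [-0.6405, -0.3780, -0.4793, -0.2311]], R = [[6.2450, -6.2450, -2.7222, -2.7222], [0.0000, 2.6458, -2.2678, -1.8898], [0.0000, 0.0000, 5.4265, -3.6296], [0.0000, 0.0000, 0.0000, 5.1812]]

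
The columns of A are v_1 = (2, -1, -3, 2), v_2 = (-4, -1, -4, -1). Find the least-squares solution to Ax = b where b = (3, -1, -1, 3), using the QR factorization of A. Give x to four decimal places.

x = (0.9519, -0.3781)

e_1 = v_1/‖v_1‖ = (2, -1, -3, 2)/4.2426 = (0.4714, -0.2357, -0.7071, 0.4714).
r_{12} = e_1·v_2 = 0.7071.
u_2 = v_2 − 0.7071·e_1 = (-4.3333, -0.8333, -3.5000, -1.3333).
‖u_2‖ = 5.7879, so e_2 = (-0.7487, -0.1440, -0.6047, -0.2304).
Qᵀb = (3.7712, -2.1885).
Back-substitute: x_2 = -2.1885/5.7879 = -0.3781.
x_1 = (3.7712 − 0.7071·(-0.3781))/4.2426 = 0.9519.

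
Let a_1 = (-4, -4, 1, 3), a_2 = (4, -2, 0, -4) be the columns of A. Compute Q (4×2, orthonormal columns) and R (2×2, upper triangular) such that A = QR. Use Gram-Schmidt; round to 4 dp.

Q = [[-0.6172, 0.4072], [-0.6172, -0.7589], [0.1543, 0.0925], [0.4629, -0.4997]], R = [[6.4807, -3.0861], [0.0000, 5.1455]]

a_1 = (-4, -4, 1, 3); ‖a_1‖ = 6.4807, so e_1 = (-0.6172, -0.6172, 0.1543, 0.4629).
e_1·a_2 = (-0.6172)·4 + (-0.6172)·(-2) + 0.1543·0 + 0.4629·(-4) = -3.0861.
u_2 = a_2 + 3.0861·e_1 = (2.0952, -3.9048, 0.4762, -2.5714).
‖u_2‖ = 5.1455, so e_2 = (0.4072, -0.7589, 0.0925, -0.4997).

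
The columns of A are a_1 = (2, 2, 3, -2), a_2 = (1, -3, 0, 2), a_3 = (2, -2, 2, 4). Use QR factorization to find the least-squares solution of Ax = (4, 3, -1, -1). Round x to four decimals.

a_1 = (2, 2, 3, -2); ‖a_1‖ = 4.5826, so e_1 = (0.4364, 0.4364, 0.6547, -0.4364).
e_1·a_2 = 0.4364·1 + 0.4364·(-3) + 0.6547·0 + (-0.4364)·2 = -1.7457.
u_2 = a_2 + 1.7457·e_1 = (1.7619, -2.2381, 1.1429, 1.2381).
‖u_2‖ = 3.3094, so e_2 = (0.5324, -0.6763, 0.3453, 0.3741).
e_1·a_3 = 0.4364·2 + 0.4364·(-2) + 0.6547·2 + (-0.4364)·4 = -0.4364; e_2·a_3 = 0.5324·2 + (-0.6763)·(-2) + 0.3453·2 + 0.3741·4 = 4.6044.
u_3 = a_3 + 0.4364·e_1 − 4.6044·e_2 = (-0.2609, 1.3043, 0.6957, 2.0870).
‖u_3‖ = 2.5707, so e_3 = (-0.1015, 0.5074, 0.2706, 0.8118).
Qᵀb = (2.8368, -0.6187, 0.0338).
Back-substitute: x_3 = 0.0338/2.5707 = 0.0132.
x_2 = (-0.6187 − 4.6044·0.0132)/3.3094 = -0.2053.
x_1 = (2.8368 + 1.7457·(-0.2053) + 0.4364·0.0132)/4.5826 = 0.5421.

x = (0.5421, -0.2053, 0.0132)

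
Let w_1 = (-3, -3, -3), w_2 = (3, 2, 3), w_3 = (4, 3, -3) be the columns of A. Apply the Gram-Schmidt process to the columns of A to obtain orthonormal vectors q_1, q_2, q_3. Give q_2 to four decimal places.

w_1 = (-3, -3, -3); ‖w_1‖ = 5.1962, so q_1 = (-0.5774, -0.5774, -0.5774).
q_1·w_2 = (-0.5774)·3 + (-0.5774)·2 + (-0.5774)·3 = -4.6188.
u_2 = w_2 + 4.6188·q_1 = (0.3333, -0.6667, 0.3333).
‖u_2‖ = 0.8165, so q_2 = (0.4082, -0.8165, 0.4082).

q_2 = (0.4082, -0.8165, 0.4082)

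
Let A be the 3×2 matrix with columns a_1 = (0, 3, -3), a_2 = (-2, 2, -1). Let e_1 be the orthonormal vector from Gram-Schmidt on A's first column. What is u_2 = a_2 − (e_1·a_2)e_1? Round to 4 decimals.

u_2 = (-2.0000, 0.5000, 0.5000)

a_1 = (0, 3, -3); ‖a_1‖ = 4.2426, so e_1 = (0.0000, 0.7071, -0.7071).
e_1·a_2 = 0.0000·(-2) + 0.7071·2 + (-0.7071)·(-1) = 2.1213.
u_2 = a_2 − 2.1213·e_1 = (-2.0000, 0.5000, 0.5000).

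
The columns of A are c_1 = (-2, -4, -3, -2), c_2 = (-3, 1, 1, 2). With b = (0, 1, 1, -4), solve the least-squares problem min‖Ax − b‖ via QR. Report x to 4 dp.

x = (-0.0319, -0.4106)

c_1 = (-2, -4, -3, -2); ‖c_1‖ = 5.7446, so e_1 = (-0.3482, -0.6963, -0.5222, -0.3482).
e_1·c_2 = (-0.3482)·(-3) + (-0.6963)·1 + (-0.5222)·1 + (-0.3482)·2 = -0.8704.
u_2 = c_2 + 0.8704·e_1 = (-3.3030, 0.3939, 0.5455, 1.6970).
‖u_2‖ = 3.7739, so e_2 = (-0.8752, 0.1044, 0.1445, 0.4497).
Qᵀb = (0.1741, -1.5497).
Back-substitute: x_2 = -1.5497/3.7739 = -0.4106.
x_1 = (0.1741 + 0.8704·(-0.4106))/5.7446 = -0.0319.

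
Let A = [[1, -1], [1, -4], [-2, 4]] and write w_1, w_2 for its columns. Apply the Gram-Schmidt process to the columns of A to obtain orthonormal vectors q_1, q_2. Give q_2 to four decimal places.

q_2 = (0.5307, -0.8339, -0.1516)

w_1 = (1, 1, -2); ‖w_1‖ = 2.4495, so q_1 = (0.4082, 0.4082, -0.8165).
q_1·w_2 = 0.4082·(-1) + 0.4082·(-4) + (-0.8165)·4 = -5.3072.
u_2 = w_2 + 5.3072·q_1 = (1.1667, -1.8333, -0.3333).
‖u_2‖ = 2.1985, so q_2 = (0.5307, -0.8339, -0.1516).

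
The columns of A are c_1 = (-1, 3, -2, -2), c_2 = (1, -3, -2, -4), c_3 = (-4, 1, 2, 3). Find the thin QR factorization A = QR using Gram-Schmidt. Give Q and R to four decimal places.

Q = [[-0.2357, 0.2036, -0.9490], [0.7071, -0.6108, -0.2964], [-0.4714, -0.3258, 0.0896], [-0.4714, -0.6923, -0.0597]], R = [[4.2426, 0.4714, -0.7071], [0.0000, 5.4569, -4.1538], [0.0000, 0.0000, 3.4995]]

c_1 = (-1, 3, -2, -2); ‖c_1‖ = 4.2426, so q_1 = (-0.2357, 0.7071, -0.4714, -0.4714).
q_1·c_2 = (-0.2357)·1 + 0.7071·(-3) + (-0.4714)·(-2) + (-0.4714)·(-4) = 0.4714.
u_2 = c_2 − 0.4714·q_1 = (1.1111, -3.3333, -1.7778, -3.7778).
‖u_2‖ = 5.4569, so q_2 = (0.2036, -0.6108, -0.3258, -0.6923).
q_1·c_3 = (-0.2357)·(-4) + 0.7071·1 + (-0.4714)·2 + (-0.4714)·3 = -0.7071; q_2·c_3 = 0.2036·(-4) + (-0.6108)·1 + (-0.3258)·2 + (-0.6923)·3 = -4.1538.
u_3 = c_3 + 0.7071·q_1 + 4.1538·q_2 = (-3.3209, -1.0373, 0.3134, -0.2090).
‖u_3‖ = 3.4995, so q_3 = (-0.9490, -0.2964, 0.0896, -0.0597).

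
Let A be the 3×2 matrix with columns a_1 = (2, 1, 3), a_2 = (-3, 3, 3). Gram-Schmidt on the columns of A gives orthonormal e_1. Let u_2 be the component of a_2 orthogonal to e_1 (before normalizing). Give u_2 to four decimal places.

e_1 = a_1/‖a_1‖ = (2, 1, 3)/3.7417 = (0.5345, 0.2673, 0.8018).
r_{12} = e_1·a_2 = 1.6036.
u_2 = a_2 − 1.6036·e_1 = (-3.8571, 2.5714, 1.7143).

u_2 = (-3.8571, 2.5714, 1.7143)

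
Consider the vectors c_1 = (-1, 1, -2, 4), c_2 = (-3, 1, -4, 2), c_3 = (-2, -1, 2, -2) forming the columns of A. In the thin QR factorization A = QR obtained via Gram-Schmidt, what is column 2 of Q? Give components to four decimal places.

e_2 = (-0.6082, 0.0264, -0.6347, -0.4760)

e_1 = c_1/‖c_1‖ = (-1, 1, -2, 4)/4.6904 = (-0.2132, 0.2132, -0.4264, 0.8528).
r_{12} = e_1·c_2 = 4.2640.
u_2 = c_2 − 4.2640·e_1 = (-2.0909, 0.0909, -2.1818, -1.6364).
‖u_2‖ = 3.4378, so e_2 = (-0.6082, 0.0264, -0.6347, -0.4760).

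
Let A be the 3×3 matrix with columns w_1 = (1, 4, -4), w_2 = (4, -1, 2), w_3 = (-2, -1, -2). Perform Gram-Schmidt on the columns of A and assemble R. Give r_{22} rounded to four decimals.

r_{22} = 4.3658

w_1 = (1, 4, -4); ‖w_1‖ = 5.7446, so q_1 = (0.1741, 0.6963, -0.6963).
q_1·w_2 = 0.1741·4 + 0.6963·(-1) + (-0.6963)·2 = -1.3926.
u_2 = w_2 + 1.3926·q_1 = (4.2424, -0.0303, 1.0303).
r_{22} = ‖u_2‖ = 4.3658.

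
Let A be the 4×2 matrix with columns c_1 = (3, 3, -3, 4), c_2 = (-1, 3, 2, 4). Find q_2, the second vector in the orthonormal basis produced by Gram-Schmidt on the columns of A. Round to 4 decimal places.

q_2 = (-0.4316, 0.3841, 0.6355, 0.5122)

c_1 = (3, 3, -3, 4); ‖c_1‖ = 6.5574, so q_1 = (0.4575, 0.4575, -0.4575, 0.6100).
q_1·c_2 = 0.4575·(-1) + 0.4575·3 + (-0.4575)·2 + 0.6100·4 = 2.4400.
u_2 = c_2 − 2.4400·q_1 = (-2.1163, 1.8837, 3.1163, 2.5116).
‖u_2‖ = 4.9037, so q_2 = (-0.4316, 0.3841, 0.6355, 0.5122).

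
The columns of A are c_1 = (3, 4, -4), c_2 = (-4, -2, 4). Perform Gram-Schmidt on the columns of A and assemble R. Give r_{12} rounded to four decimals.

c_1 = (3, 4, -4); ‖c_1‖ = 6.4031, so e_1 = (0.4685, 0.6247, -0.6247).
r_{12} = e_1·c_2 = -5.6223.

r_{12} = -5.6223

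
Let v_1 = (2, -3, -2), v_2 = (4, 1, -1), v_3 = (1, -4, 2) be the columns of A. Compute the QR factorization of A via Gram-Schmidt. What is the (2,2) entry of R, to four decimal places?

v_1 = (2, -3, -2); ‖v_1‖ = 4.1231, so q_1 = (0.4851, -0.7276, -0.4851).
q_1·v_2 = 0.4851·4 + (-0.7276)·1 + (-0.4851)·(-1) = 1.6977.
u_2 = v_2 − 1.6977·q_1 = (3.1765, 2.2353, -0.1765).
r_{22} = ‖u_2‖ = 3.8881.

r_{22} = 3.8881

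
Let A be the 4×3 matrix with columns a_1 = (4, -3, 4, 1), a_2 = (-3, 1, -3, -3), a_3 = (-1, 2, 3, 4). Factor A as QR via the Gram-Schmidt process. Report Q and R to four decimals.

q_1 = a_1/‖a_1‖ = (4, -3, 4, 1)/6.4807 = (0.6172, -0.4629, 0.6172, 0.1543).
r_{12} = q_1·a_2 = -4.6291.
u_2 = a_2 + 4.6291·q_1 = (-0.1429, -1.1429, -0.1429, -2.2857).
‖u_2‖ = 2.5635, so q_2 = (-0.0557, -0.4458, -0.0557, -0.8916).
r_{13} = q_1·a_3 = 0.9258; r_{23} = q_2·a_3 = -4.5697.
u_3 = a_3 − 0.9258·q_1 + 4.5697·q_2 = (-1.8261, 0.3913, 2.1739, -0.2174).
‖u_3‖ = 2.8742, so q_3 = (-0.6353, 0.1361, 0.7564, -0.0756).

Q = [[0.6172, -0.0557, -0.6353], [-0.4629, -0.4458, 0.1361], [0.6172, -0.0557, 0.7564], [0.1543, -0.8916, -0.0756]], R = [[6.4807, -4.6291, 0.9258], [0.0000, 2.5635, -4.5697], [0.0000, 0.0000, 2.8742]]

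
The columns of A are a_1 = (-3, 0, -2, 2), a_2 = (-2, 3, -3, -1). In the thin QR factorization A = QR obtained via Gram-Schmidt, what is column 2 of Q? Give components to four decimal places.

q_2 = (-0.0569, 0.7251, -0.4407, -0.5261)

a_1 = (-3, 0, -2, 2); ‖a_1‖ = 4.1231, so q_1 = (-0.7276, 0.0000, -0.4851, 0.4851).
q_1·a_2 = (-0.7276)·(-2) + 0.0000·3 + (-0.4851)·(-3) + 0.4851·(-1) = 2.4254.
u_2 = a_2 − 2.4254·q_1 = (-0.2353, 3.0000, -1.8235, -2.1765).
‖u_2‖ = 4.1373, so q_2 = (-0.0569, 0.7251, -0.4407, -0.5261).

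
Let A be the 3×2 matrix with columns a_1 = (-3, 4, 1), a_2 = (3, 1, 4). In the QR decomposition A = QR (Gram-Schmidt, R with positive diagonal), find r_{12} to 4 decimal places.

e_1 = a_1/‖a_1‖ = (-3, 4, 1)/5.0990 = (-0.5883, 0.7845, 0.1961).
r_{12} = e_1·a_2 = -0.1961.

r_{12} = -0.1961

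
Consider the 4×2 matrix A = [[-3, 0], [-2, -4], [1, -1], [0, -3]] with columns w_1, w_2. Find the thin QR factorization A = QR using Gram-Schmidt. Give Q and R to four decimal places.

Q = [[-0.8018, 0.3162], [-0.5345, -0.6325], [0.2673, -0.3162], [0.0000, -0.6325]], R = [[3.7417, 1.8708], [0.0000, 4.7434]]

w_1 = (-3, -2, 1, 0); ‖w_1‖ = 3.7417, so e_1 = (-0.8018, -0.5345, 0.2673, 0.0000).
e_1·w_2 = (-0.8018)·0 + (-0.5345)·(-4) + 0.2673·(-1) + 0.0000·(-3) = 1.8708.
u_2 = w_2 − 1.8708·e_1 = (1.5000, -3.0000, -1.5000, -3.0000).
‖u_2‖ = 4.7434, so e_2 = (0.3162, -0.6325, -0.3162, -0.6325).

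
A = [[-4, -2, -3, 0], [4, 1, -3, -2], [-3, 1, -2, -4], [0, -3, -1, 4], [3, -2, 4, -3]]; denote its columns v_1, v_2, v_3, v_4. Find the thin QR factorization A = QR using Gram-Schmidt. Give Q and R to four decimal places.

Q = [[-0.5657, -0.4057, -0.3646, -0.2822], [0.5657, 0.1752, -0.7588, -0.2609], [-0.4243, 0.2720, -0.1078, -0.5981], [0.0000, -0.6915, -0.3243, 0.3195], [0.4243, -0.5025, 0.4178, -0.6265]], R = [[7.0711, 0.4243, 2.5456, -0.7071], [0.0000, 4.3382, -1.1710, -2.6970], [0.0000, 0.0000, 5.5811, -0.6017], [0.0000, 0.0000, 0.0000, 6.0716]]

e_1 = v_1/‖v_1‖ = (-4, 4, -3, 0, 3)/7.0711 = (-0.5657, 0.5657, -0.4243, 0.0000, 0.4243).
r_{12} = e_1·v_2 = 0.4243.
u_2 = v_2 − 0.4243·e_1 = (-1.7600, 0.7600, 1.1800, -3.0000, -2.1800).
‖u_2‖ = 4.3382, so e_2 = (-0.4057, 0.1752, 0.2720, -0.6915, -0.5025).
r_{13} = e_1·v_3 = 2.5456; r_{23} = e_2·v_3 = -1.1710.
u_3 = v_3 − 2.5456·e_1 + 1.1710·e_2 = (-2.0351, -4.2349, -0.6015, -1.8098, 2.3316).
‖u_3‖ = 5.5811, so e_3 = (-0.3646, -0.7588, -0.1078, -0.3243, 0.4178).
r_{14} = e_1·v_4 = -0.7071; r_{24} = e_2·v_4 = -2.6970; r_{34} = e_3·v_4 = -0.6017.
u_4 = v_4 + 0.7071·e_1 + 2.6970·e_2 + 0.6017·e_3 = (-1.7136, -1.5841, -3.6313, 1.9399, -3.8039).
‖u_4‖ = 6.0716, so e_4 = (-0.2822, -0.2609, -0.5981, 0.3195, -0.6265).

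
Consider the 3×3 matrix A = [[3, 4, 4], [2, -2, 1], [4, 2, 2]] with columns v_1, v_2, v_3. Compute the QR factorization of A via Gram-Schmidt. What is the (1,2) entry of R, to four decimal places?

v_1 = (3, 2, 4); ‖v_1‖ = 5.3852, so q_1 = (0.5571, 0.3714, 0.7428).
r_{12} = q_1·v_2 = 2.9711.

r_{12} = 2.9711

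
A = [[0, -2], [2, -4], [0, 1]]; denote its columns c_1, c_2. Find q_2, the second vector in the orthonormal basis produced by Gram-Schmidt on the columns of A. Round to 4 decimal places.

c_1 = (0, 2, 0); ‖c_1‖ = 2.0000, so q_1 = (0.0000, 1.0000, 0.0000).
q_1·c_2 = 0.0000·(-2) + 1.0000·(-4) + 0.0000·1 = -4.0000.
u_2 = c_2 + 4.0000·q_1 = (-2.0000, 0.0000, 1.0000).
‖u_2‖ = 2.2361, so q_2 = (-0.8944, 0.0000, 0.4472).

q_2 = (-0.8944, 0.0000, 0.4472)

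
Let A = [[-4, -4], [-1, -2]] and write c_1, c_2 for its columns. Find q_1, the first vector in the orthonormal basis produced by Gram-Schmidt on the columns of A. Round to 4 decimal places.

q_1 = (-0.9701, -0.2425)

q_1 = c_1/‖c_1‖ = (-4, -1)/4.1231 = (-0.9701, -0.2425).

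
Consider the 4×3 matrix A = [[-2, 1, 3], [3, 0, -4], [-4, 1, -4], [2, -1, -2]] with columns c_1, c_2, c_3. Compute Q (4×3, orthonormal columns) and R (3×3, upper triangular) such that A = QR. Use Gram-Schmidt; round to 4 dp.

Q = [[-0.3482, 0.5002, 0.4321], [0.5222, 0.7062, -0.4753], [-0.6963, 0.0294, -0.7130], [0.3482, -0.5002, -0.2809]], R = [[5.7446, -1.3926, -1.0445], [0.0000, 1.0299, -0.4414], [0.0000, 0.0000, 6.6117]]

c_1 = (-2, 3, -4, 2); ‖c_1‖ = 5.7446, so q_1 = (-0.3482, 0.5222, -0.6963, 0.3482).
q_1·c_2 = (-0.3482)·1 + 0.5222·0 + (-0.6963)·1 + 0.3482·(-1) = -1.3926.
u_2 = c_2 + 1.3926·q_1 = (0.5152, 0.7273, 0.0303, -0.5152).
‖u_2‖ = 1.0299, so q_2 = (0.5002, 0.7062, 0.0294, -0.5002).
q_1·c_3 = (-0.3482)·3 + 0.5222·(-4) + (-0.6963)·(-4) + 0.3482·(-2) = -1.0445; q_2·c_3 = 0.5002·3 + 0.7062·(-4) + 0.0294·(-4) + (-0.5002)·(-2) = -0.4414.
u_3 = c_3 + 1.0445·q_1 + 0.4414·q_2 = (2.8571, -3.1429, -4.7143, -1.8571).
‖u_3‖ = 6.6117, so q_3 = (0.4321, -0.4753, -0.7130, -0.2809).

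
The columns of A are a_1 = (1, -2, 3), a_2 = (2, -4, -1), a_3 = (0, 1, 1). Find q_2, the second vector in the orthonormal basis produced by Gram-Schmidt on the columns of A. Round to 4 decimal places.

q_2 = (0.3586, -0.7171, -0.5976)

q_1 = a_1/‖a_1‖ = (1, -2, 3)/3.7417 = (0.2673, -0.5345, 0.8018).
r_{12} = q_1·a_2 = 1.8708.
u_2 = a_2 − 1.8708·q_1 = (1.5000, -3.0000, -2.5000).
‖u_2‖ = 4.1833, so q_2 = (0.3586, -0.7171, -0.5976).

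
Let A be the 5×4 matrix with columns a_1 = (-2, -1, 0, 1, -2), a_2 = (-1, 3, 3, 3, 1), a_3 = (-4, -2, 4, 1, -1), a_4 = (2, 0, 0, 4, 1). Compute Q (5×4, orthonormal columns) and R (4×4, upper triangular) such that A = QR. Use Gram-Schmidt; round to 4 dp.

a_1 = (-2, -1, 0, 1, -2); ‖a_1‖ = 3.1623, so e_1 = (-0.6325, -0.3162, 0.0000, 0.3162, -0.6325).
e_1·a_2 = (-0.6325)·(-1) + (-0.3162)·3 + 0.0000·3 + 0.3162·3 + (-0.6325)·1 = 0.0000.
u_2 = a_2 + 0.0000·e_1 = (-1.0000, 3.0000, 3.0000, 3.0000, 1.0000).
‖u_2‖ = 5.3852, so e_2 = (-0.1857, 0.5571, 0.5571, 0.5571, 0.1857).
e_1·a_3 = (-0.6325)·(-4) + (-0.3162)·(-2) + 0.0000·4 + 0.3162·1 + (-0.6325)·(-1) = 4.1110; e_2·a_3 = (-0.1857)·(-4) + 0.5571·(-2) + 0.5571·4 + 0.5571·1 + 0.1857·(-1) = 2.2283.
u_3 = a_3 − 4.1110·e_1 − 2.2283·e_2 = (-0.9862, -1.9414, 2.7586, -1.5414, 1.1862).
‖u_3‖ = 4.0168, so e_3 = (-0.2455, -0.4833, 0.6868, -0.3837, 0.2953).
e_1·a_4 = (-0.6325)·2 + (-0.3162)·0 + 0.0000·0 + 0.3162·4 + (-0.6325)·1 = -0.6325; e_2·a_4 = (-0.1857)·2 + 0.5571·0 + 0.5571·0 + 0.5571·4 + 0.1857·1 = 2.0426; e_3·a_4 = (-0.2455)·2 + (-0.4833)·0 + 0.6868·0 + (-0.3837)·4 + 0.2953·1 = -1.7307.
u_4 = a_4 + 0.6325·e_1 − 2.0426·e_2 + 1.7307·e_3 = (1.5544, -2.1744, 0.0507, 2.3979, 0.7318).
‖u_4‖ = 3.6650, so e_4 = (0.4241, -0.5933, 0.0138, 0.6543, 0.1997).

Q = [[-0.6325, -0.1857, -0.2455, 0.4241], [-0.3162, 0.5571, -0.4833, -0.5933], [0.0000, 0.5571, 0.6868, 0.0138], [0.3162, 0.5571, -0.3837, 0.6543], [-0.6325, 0.1857, 0.2953, 0.1997]], R = [[3.1623, 0.0000, 4.1110, -0.6325], [0.0000, 5.3852, 2.2283, 2.0426], [0.0000, 0.0000, 4.0168, -1.7307], [0.0000, 0.0000, 0.0000, 3.6650]]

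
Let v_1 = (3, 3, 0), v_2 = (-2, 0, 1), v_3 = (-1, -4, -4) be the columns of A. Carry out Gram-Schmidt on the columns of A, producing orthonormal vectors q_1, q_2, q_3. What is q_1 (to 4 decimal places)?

q_1 = v_1/‖v_1‖ = (3, 3, 0)/4.2426 = (0.7071, 0.7071, 0.0000).

q_1 = (0.7071, 0.7071, 0.0000)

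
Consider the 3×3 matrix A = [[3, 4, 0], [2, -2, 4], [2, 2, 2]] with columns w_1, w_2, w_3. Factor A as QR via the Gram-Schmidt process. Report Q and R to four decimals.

e_1 = w_1/‖w_1‖ = (3, 2, 2)/4.1231 = (0.7276, 0.4851, 0.4851).
r_{12} = e_1·w_2 = 2.9104.
u_2 = w_2 − 2.9104·e_1 = (1.8824, -3.4118, 0.5882).
‖u_2‖ = 3.9407, so e_2 = (0.4777, -0.8658, 0.1493).
r_{13} = e_1·w_3 = 2.9104; r_{23} = e_2·w_3 = -3.1645.
u_3 = w_3 − 2.9104·e_1 + 3.1645·e_2 = (-0.6061, -0.1515, 1.0606).
‖u_3‖ = 1.2309, so e_3 = (-0.4924, -0.1231, 0.8616).

Q = [[0.7276, 0.4777, -0.4924], [0.4851, -0.8658, -0.1231], [0.4851, 0.1493, 0.8616]], R = [[4.1231, 2.9104, 2.9104], [0.0000, 3.9407, -3.1645], [0.0000, 0.0000, 1.2309]]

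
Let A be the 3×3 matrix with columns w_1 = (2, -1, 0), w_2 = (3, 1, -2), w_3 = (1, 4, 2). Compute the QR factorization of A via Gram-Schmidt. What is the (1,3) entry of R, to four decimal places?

r_{13} = -0.8944

w_1 = (2, -1, 0); ‖w_1‖ = 2.2361, so q_1 = (0.8944, -0.4472, 0.0000).
r_{13} = q_1·w_3 = -0.8944.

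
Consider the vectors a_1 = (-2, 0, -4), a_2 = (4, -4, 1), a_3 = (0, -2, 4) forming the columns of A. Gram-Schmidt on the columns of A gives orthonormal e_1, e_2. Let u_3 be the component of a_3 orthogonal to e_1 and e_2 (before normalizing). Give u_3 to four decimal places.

a_1 = (-2, 0, -4); ‖a_1‖ = 4.4721, so e_1 = (-0.4472, 0.0000, -0.8944).
e_1·a_2 = (-0.4472)·4 + 0.0000·(-4) + (-0.8944)·1 = -2.6833.
u_2 = a_2 + 2.6833·e_1 = (2.8000, -4.0000, -1.4000).
‖u_2‖ = 5.0794, so e_2 = (0.5512, -0.7875, -0.2756).
e_1·a_3 = (-0.4472)·0 + 0.0000·(-2) + (-0.8944)·4 = -3.5777; e_2·a_3 = 0.5512·0 + (-0.7875)·(-2) + (-0.2756)·4 = 0.4725.
u_3 = a_3 + 3.5777·e_1 − 0.4725·e_2 = (-1.8605, -1.6279, 0.9302).

u_3 = (-1.8605, -1.6279, 0.9302)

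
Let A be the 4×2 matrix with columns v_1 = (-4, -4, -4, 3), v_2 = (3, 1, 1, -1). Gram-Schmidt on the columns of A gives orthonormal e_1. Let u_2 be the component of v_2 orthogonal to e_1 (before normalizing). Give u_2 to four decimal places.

u_2 = (1.3860, -0.6140, -0.6140, 0.2105)

v_1 = (-4, -4, -4, 3); ‖v_1‖ = 7.5498, so e_1 = (-0.5298, -0.5298, -0.5298, 0.3974).
e_1·v_2 = (-0.5298)·3 + (-0.5298)·1 + (-0.5298)·1 + 0.3974·(-1) = -3.0464.
u_2 = v_2 + 3.0464·e_1 = (1.3860, -0.6140, -0.6140, 0.2105).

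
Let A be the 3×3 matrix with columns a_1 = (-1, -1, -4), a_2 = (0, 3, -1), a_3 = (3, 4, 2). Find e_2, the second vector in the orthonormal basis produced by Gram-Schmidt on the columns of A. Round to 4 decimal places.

a_1 = (-1, -1, -4); ‖a_1‖ = 4.2426, so e_1 = (-0.2357, -0.2357, -0.9428).
e_1·a_2 = (-0.2357)·0 + (-0.2357)·3 + (-0.9428)·(-1) = 0.2357.
u_2 = a_2 − 0.2357·e_1 = (0.0556, 3.0556, -0.7778).
‖u_2‖ = 3.1535, so e_2 = (0.0176, 0.9689, -0.2466).

e_2 = (0.0176, 0.9689, -0.2466)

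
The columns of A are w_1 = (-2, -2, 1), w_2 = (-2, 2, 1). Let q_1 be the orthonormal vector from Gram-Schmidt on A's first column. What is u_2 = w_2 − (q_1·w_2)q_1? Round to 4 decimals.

w_1 = (-2, -2, 1); ‖w_1‖ = 3.0000, so q_1 = (-0.6667, -0.6667, 0.3333).
q_1·w_2 = (-0.6667)·(-2) + (-0.6667)·2 + 0.3333·1 = 0.3333.
u_2 = w_2 − 0.3333·q_1 = (-1.7778, 2.2222, 0.8889).

u_2 = (-1.7778, 2.2222, 0.8889)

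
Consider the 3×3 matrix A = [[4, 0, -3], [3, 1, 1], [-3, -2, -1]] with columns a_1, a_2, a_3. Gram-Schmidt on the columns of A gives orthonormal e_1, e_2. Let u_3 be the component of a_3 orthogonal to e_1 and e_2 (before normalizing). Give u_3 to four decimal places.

a_1 = (4, 3, -3); ‖a_1‖ = 5.8310, so e_1 = (0.6860, 0.5145, -0.5145).
e_1·a_2 = 0.6860·0 + 0.5145·1 + (-0.5145)·(-2) = 1.5435.
u_2 = a_2 − 1.5435·e_1 = (-1.0588, 0.2059, -1.2059).
‖u_2‖ = 1.6179, so e_2 = (-0.6544, 0.1273, -0.7453).
e_1·a_3 = 0.6860·(-3) + 0.5145·1 + (-0.5145)·(-1) = -1.0290; e_2·a_3 = (-0.6544)·(-3) + 0.1273·1 + (-0.7453)·(-1) = 2.8359.
u_3 = a_3 + 1.0290·e_1 − 2.8359·e_2 = (-0.4382, 1.1685, 0.5843).

u_3 = (-0.4382, 1.1685, 0.5843)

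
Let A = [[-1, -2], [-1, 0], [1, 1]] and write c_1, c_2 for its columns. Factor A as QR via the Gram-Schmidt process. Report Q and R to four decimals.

q_1 = c_1/‖c_1‖ = (-1, -1, 1)/1.7321 = (-0.5774, -0.5774, 0.5774).
r_{12} = q_1·c_2 = 1.7321.
u_2 = c_2 − 1.7321·q_1 = (-1.0000, 1.0000, 0.0000).
‖u_2‖ = 1.4142, so q_2 = (-0.7071, 0.7071, 0.0000).

Q = [[-0.5774, -0.7071], [-0.5774, 0.7071], [0.5774, 0.0000]], R = [[1.7321, 1.7321], [0.0000, 1.4142]]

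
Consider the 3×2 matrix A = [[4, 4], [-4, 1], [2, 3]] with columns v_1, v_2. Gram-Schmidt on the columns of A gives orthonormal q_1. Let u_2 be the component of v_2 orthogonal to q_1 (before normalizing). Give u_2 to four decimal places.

u_2 = (2.0000, 3.0000, 2.0000)

v_1 = (4, -4, 2); ‖v_1‖ = 6.0000, so q_1 = (0.6667, -0.6667, 0.3333).
q_1·v_2 = 0.6667·4 + (-0.6667)·1 + 0.3333·3 = 3.0000.
u_2 = v_2 − 3.0000·q_1 = (2.0000, 3.0000, 2.0000).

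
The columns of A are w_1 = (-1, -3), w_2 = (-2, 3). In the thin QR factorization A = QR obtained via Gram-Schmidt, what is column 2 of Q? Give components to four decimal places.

q_1 = w_1/‖w_1‖ = (-1, -3)/3.1623 = (-0.3162, -0.9487).
r_{12} = q_1·w_2 = -2.2136.
u_2 = w_2 + 2.2136·q_1 = (-2.7000, 0.9000).
‖u_2‖ = 2.8460, so q_2 = (-0.9487, 0.3162).

q_2 = (-0.9487, 0.3162)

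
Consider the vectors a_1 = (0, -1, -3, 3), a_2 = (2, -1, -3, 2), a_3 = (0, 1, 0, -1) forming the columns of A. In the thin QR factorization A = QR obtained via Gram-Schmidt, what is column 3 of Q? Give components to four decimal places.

q_3 = (-0.1533, 0.7555, -0.5584, -0.3066)

a_1 = (0, -1, -3, 3); ‖a_1‖ = 4.3589, so q_1 = (0.0000, -0.2294, -0.6882, 0.6882).
q_1·a_2 = 0.0000·2 + (-0.2294)·(-1) + (-0.6882)·(-3) + 0.6882·2 = 3.6707.
u_2 = a_2 − 3.6707·q_1 = (2.0000, -0.1579, -0.4737, -0.5263).
‖u_2‖ = 2.1275, so q_2 = (0.9401, -0.0742, -0.2226, -0.2474).
q_1·a_3 = 0.0000·0 + (-0.2294)·1 + (-0.6882)·0 + 0.6882·(-1) = -0.9177; q_2·a_3 = 0.9401·0 + (-0.0742)·1 + (-0.2226)·0 + (-0.2474)·(-1) = 0.1732.
u_3 = a_3 + 0.9177·q_1 − 0.1732·q_2 = (-0.1628, 0.8023, -0.5930, -0.3256).
‖u_3‖ = 1.0620, so q_3 = (-0.1533, 0.7555, -0.5584, -0.3066).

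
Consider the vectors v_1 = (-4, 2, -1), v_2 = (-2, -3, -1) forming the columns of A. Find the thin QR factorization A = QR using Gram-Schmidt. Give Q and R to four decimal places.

v_1 = (-4, 2, -1); ‖v_1‖ = 4.5826, so e_1 = (-0.8729, 0.4364, -0.2182).
e_1·v_2 = (-0.8729)·(-2) + 0.4364·(-3) + (-0.2182)·(-1) = 0.6547.
u_2 = v_2 − 0.6547·e_1 = (-1.4286, -3.2857, -0.8571).
‖u_2‖ = 3.6839, so e_2 = (-0.3878, -0.8919, -0.2327).

Q = [[-0.8729, -0.3878], [0.4364, -0.8919], [-0.2182, -0.2327]], R = [[4.5826, 0.6547], [0.0000, 3.6839]]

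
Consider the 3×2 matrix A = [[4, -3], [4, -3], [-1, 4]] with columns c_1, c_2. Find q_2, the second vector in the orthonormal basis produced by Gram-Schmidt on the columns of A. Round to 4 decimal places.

q_2 = (0.1231, 0.1231, 0.9847)

q_1 = c_1/‖c_1‖ = (4, 4, -1)/5.7446 = (0.6963, 0.6963, -0.1741).
r_{12} = q_1·c_2 = -4.8742.
u_2 = c_2 + 4.8742·q_1 = (0.3939, 0.3939, 3.1515).
‖u_2‖ = 3.2004, so q_2 = (0.1231, 0.1231, 0.9847).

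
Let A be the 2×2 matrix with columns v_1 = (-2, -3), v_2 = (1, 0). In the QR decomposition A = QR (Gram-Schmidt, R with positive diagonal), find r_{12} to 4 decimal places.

v_1 = (-2, -3); ‖v_1‖ = 3.6056, so q_1 = (-0.5547, -0.8321).
r_{12} = q_1·v_2 = -0.5547.

r_{12} = -0.5547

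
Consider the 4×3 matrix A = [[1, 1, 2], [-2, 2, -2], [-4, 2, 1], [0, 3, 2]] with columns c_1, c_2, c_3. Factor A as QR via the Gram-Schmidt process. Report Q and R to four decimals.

Q = [[0.2182, 0.4356, 0.3473], [-0.4364, 0.2722, -0.7971], [-0.8729, -0.0272, 0.4854], [0.0000, 0.8576, 0.0921]], R = [[4.5826, -2.4004, 0.4364], [0.0000, 3.4983, 2.0146], [0.0000, 0.0000, 2.9582]]

c_1 = (1, -2, -4, 0); ‖c_1‖ = 4.5826, so e_1 = (0.2182, -0.4364, -0.8729, 0.0000).
e_1·c_2 = 0.2182·1 + (-0.4364)·2 + (-0.8729)·2 + 0.0000·3 = -2.4004.
u_2 = c_2 + 2.4004·e_1 = (1.5238, 0.9524, -0.0952, 3.0000).
‖u_2‖ = 3.4983, so e_2 = (0.4356, 0.2722, -0.0272, 0.8576).
e_1·c_3 = 0.2182·2 + (-0.4364)·(-2) + (-0.8729)·1 + 0.0000·2 = 0.4364; e_2·c_3 = 0.4356·2 + 0.2722·(-2) + (-0.0272)·1 + 0.8576·2 = 2.0146.
u_3 = c_3 − 0.4364·e_1 − 2.0146·e_2 = (1.0272, -2.3580, 1.4358, 0.2724).
‖u_3‖ = 2.9582, so e_3 = (0.3473, -0.7971, 0.4854, 0.0921).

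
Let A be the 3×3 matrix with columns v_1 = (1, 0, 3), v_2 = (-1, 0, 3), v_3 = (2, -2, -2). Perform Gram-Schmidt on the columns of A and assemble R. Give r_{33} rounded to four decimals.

r_{33} = 2.0000

e_1 = v_1/‖v_1‖ = (1, 0, 3)/3.1623 = (0.3162, 0.0000, 0.9487).
r_{12} = e_1·v_2 = 2.5298.
u_2 = v_2 − 2.5298·e_1 = (-1.8000, 0.0000, 0.6000).
‖u_2‖ = 1.8974, so e_2 = (-0.9487, 0.0000, 0.3162).
r_{13} = e_1·v_3 = -1.2649; r_{23} = e_2·v_3 = -2.5298.
u_3 = v_3 + 1.2649·e_1 + 2.5298·e_2 = (0.0000, -2.0000, 0.0000).
r_{33} = ‖u_3‖ = 2.0000.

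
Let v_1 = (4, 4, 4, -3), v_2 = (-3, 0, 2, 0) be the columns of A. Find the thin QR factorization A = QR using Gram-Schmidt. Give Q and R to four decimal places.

v_1 = (4, 4, 4, -3); ‖v_1‖ = 7.5498, so e_1 = (0.5298, 0.5298, 0.5298, -0.3974).
e_1·v_2 = 0.5298·(-3) + 0.5298·0 + 0.5298·2 + (-0.3974)·0 = -0.5298.
u_2 = v_2 + 0.5298·e_1 = (-2.7193, 0.2807, 2.2807, -0.2105).
‖u_2‖ = 3.5664, so e_2 = (-0.7625, 0.0787, 0.6395, -0.0590).

Q = [[0.5298, -0.7625], [0.5298, 0.0787], [0.5298, 0.6395], [-0.3974, -0.0590]], R = [[7.5498, -0.5298], [0.0000, 3.5664]]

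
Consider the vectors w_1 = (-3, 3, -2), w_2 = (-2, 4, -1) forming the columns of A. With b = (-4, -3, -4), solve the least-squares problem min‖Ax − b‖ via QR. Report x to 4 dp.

e_1 = w_1/‖w_1‖ = (-3, 3, -2)/4.6904 = (-0.6396, 0.6396, -0.4264).
r_{12} = e_1·w_2 = 4.2640.
u_2 = w_2 − 4.2640·e_1 = (0.7273, 1.2727, 0.8182).
‖u_2‖ = 1.6787, so e_2 = (0.4332, 0.7581, 0.4874).
Qᵀb = (2.3452, -5.9568).
Back-substitute: x_2 = -5.9568/1.6787 = -3.5484.
x_1 = (2.3452 − 4.2640·(-3.5484))/4.6904 = 3.7258.

x = (3.7258, -3.5484)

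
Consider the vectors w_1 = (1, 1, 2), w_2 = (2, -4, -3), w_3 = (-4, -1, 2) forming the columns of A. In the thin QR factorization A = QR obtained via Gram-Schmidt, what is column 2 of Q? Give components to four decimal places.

w_1 = (1, 1, 2); ‖w_1‖ = 2.4495, so q_1 = (0.4082, 0.4082, 0.8165).
q_1·w_2 = 0.4082·2 + 0.4082·(-4) + 0.8165·(-3) = -3.2660.
u_2 = w_2 + 3.2660·q_1 = (3.3333, -2.6667, -0.3333).
‖u_2‖ = 4.2817, so q_2 = (0.7785, -0.6228, -0.0778).

q_2 = (0.7785, -0.6228, -0.0778)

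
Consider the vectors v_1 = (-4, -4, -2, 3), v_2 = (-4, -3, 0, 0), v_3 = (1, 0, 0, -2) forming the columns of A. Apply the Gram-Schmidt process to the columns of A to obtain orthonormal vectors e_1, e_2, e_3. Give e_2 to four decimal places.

e_2 = (-0.5489, -0.1857, 0.4521, -0.6781)

e_1 = v_1/‖v_1‖ = (-4, -4, -2, 3)/6.7082 = (-0.5963, -0.5963, -0.2981, 0.4472).
r_{12} = e_1·v_2 = 4.1740.
u_2 = v_2 − 4.1740·e_1 = (-1.5111, -0.5111, 1.2444, -1.8667).
‖u_2‖ = 2.7528, so e_2 = (-0.5489, -0.1857, 0.4521, -0.6781).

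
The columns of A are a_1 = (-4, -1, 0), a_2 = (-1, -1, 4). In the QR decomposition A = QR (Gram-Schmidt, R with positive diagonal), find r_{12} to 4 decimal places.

a_1 = (-4, -1, 0); ‖a_1‖ = 4.1231, so q_1 = (-0.9701, -0.2425, 0.0000).
r_{12} = q_1·a_2 = 1.2127.

r_{12} = 1.2127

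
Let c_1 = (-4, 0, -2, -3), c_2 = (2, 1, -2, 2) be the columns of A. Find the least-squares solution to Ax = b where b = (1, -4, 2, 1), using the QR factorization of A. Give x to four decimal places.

x = (-0.6606, -0.8159)

c_1 = (-4, 0, -2, -3); ‖c_1‖ = 5.3852, so q_1 = (-0.7428, 0.0000, -0.3714, -0.5571).
q_1·c_2 = (-0.7428)·2 + 0.0000·1 + (-0.3714)·(-2) + (-0.5571)·2 = -1.8570.
u_2 = c_2 + 1.8570·q_1 = (0.6207, 1.0000, -2.6897, 0.9655).
‖u_2‖ = 3.0906, so q_2 = (0.2008, 0.3236, -0.8703, 0.3124).
Qᵀb = (-2.0426, -2.5216).
Back-substitute: x_2 = -2.5216/3.0906 = -0.8159.
x_1 = (-2.0426 + 1.8570·(-0.8159))/5.3852 = -0.6606.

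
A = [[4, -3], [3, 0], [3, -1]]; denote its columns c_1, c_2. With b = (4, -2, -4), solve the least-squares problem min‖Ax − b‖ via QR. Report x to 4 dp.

x = (-1.2174, -2.6261)

c_1 = (4, 3, 3); ‖c_1‖ = 5.8310, so q_1 = (0.6860, 0.5145, 0.5145).
q_1·c_2 = 0.6860·(-3) + 0.5145·0 + 0.5145·(-1) = -2.5725.
u_2 = c_2 + 2.5725·q_1 = (-1.2353, 1.3235, 0.3235).
‖u_2‖ = 1.8391, so q_2 = (-0.6717, 0.7197, 0.1759).
Qᵀb = (-0.3430, -4.8297).
Back-substitute: x_2 = -4.8297/1.8391 = -2.6261.
x_1 = (-0.3430 + 2.5725·(-2.6261))/5.8310 = -1.2174.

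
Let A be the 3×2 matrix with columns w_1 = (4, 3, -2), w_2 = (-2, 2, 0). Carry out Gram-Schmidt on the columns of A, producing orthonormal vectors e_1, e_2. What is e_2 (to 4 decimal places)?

w_1 = (4, 3, -2); ‖w_1‖ = 5.3852, so e_1 = (0.7428, 0.5571, -0.3714).
e_1·w_2 = 0.7428·(-2) + 0.5571·2 + (-0.3714)·0 = -0.3714.
u_2 = w_2 + 0.3714·e_1 = (-1.7241, 2.2069, -0.1379).
‖u_2‖ = 2.8039, so e_2 = (-0.6149, 0.7871, -0.0492).

e_2 = (-0.6149, 0.7871, -0.0492)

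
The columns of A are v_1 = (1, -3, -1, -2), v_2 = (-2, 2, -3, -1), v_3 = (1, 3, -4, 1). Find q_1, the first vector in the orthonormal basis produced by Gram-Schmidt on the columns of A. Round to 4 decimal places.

q_1 = (0.2582, -0.7746, -0.2582, -0.5164)

q_1 = v_1/‖v_1‖ = (1, -3, -1, -2)/3.8730 = (0.2582, -0.7746, -0.2582, -0.5164).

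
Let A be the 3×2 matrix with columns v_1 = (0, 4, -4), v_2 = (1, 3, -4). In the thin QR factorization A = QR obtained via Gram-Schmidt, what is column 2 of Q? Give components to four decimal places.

v_1 = (0, 4, -4); ‖v_1‖ = 5.6569, so q_1 = (0.0000, 0.7071, -0.7071).
q_1·v_2 = 0.0000·1 + 0.7071·3 + (-0.7071)·(-4) = 4.9497.
u_2 = v_2 − 4.9497·q_1 = (1.0000, -0.5000, -0.5000).
‖u_2‖ = 1.2247, so q_2 = (0.8165, -0.4082, -0.4082).

q_2 = (0.8165, -0.4082, -0.4082)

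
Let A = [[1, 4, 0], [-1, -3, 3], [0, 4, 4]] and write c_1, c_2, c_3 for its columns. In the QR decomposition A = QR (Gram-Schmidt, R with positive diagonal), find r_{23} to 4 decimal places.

r_{23} = 4.3082

c_1 = (1, -1, 0); ‖c_1‖ = 1.4142, so q_1 = (0.7071, -0.7071, 0.0000).
q_1·c_2 = 0.7071·4 + (-0.7071)·(-3) + 0.0000·4 = 4.9497.
u_2 = c_2 − 4.9497·q_1 = (0.5000, 0.5000, 4.0000).
‖u_2‖ = 4.0620, so q_2 = (0.1231, 0.1231, 0.9847).
r_{23} = q_2·c_3 = 4.3082.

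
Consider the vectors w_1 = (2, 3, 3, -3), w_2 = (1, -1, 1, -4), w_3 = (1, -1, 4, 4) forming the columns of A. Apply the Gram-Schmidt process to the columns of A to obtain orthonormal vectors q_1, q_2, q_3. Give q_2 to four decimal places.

w_1 = (2, 3, 3, -3); ‖w_1‖ = 5.5678, so q_1 = (0.3592, 0.5388, 0.5388, -0.5388).
q_1·w_2 = 0.3592·1 + 0.5388·(-1) + 0.5388·1 + (-0.5388)·(-4) = 2.5145.
u_2 = w_2 − 2.5145·q_1 = (0.0968, -2.3548, -0.3548, -2.6452).
‖u_2‖ = 3.5605, so q_2 = (0.0272, -0.6614, -0.0997, -0.7429).

q_2 = (0.0272, -0.6614, -0.0997, -0.7429)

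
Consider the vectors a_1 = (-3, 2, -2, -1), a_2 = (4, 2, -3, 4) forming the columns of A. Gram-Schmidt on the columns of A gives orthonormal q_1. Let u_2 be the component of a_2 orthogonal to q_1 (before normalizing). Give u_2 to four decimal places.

u_2 = (3.0000, 2.6667, -3.6667, 3.6667)

a_1 = (-3, 2, -2, -1); ‖a_1‖ = 4.2426, so q_1 = (-0.7071, 0.4714, -0.4714, -0.2357).
q_1·a_2 = (-0.7071)·4 + 0.4714·2 + (-0.4714)·(-3) + (-0.2357)·4 = -1.4142.
u_2 = a_2 + 1.4142·q_1 = (3.0000, 2.6667, -3.6667, 3.6667).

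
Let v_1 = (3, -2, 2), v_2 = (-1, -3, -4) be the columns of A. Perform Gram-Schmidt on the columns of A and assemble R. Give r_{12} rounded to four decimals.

r_{12} = -1.2127

v_1 = (3, -2, 2); ‖v_1‖ = 4.1231, so e_1 = (0.7276, -0.4851, 0.4851).
r_{12} = e_1·v_2 = -1.2127.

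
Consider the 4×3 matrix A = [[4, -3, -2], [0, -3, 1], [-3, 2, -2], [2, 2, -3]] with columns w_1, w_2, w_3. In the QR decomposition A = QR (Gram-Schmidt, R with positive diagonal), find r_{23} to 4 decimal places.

w_1 = (4, 0, -3, 2); ‖w_1‖ = 5.3852, so e_1 = (0.7428, 0.0000, -0.5571, 0.3714).
e_1·w_2 = 0.7428·(-3) + 0.0000·(-3) + (-0.5571)·2 + 0.3714·2 = -2.5997.
u_2 = w_2 + 2.5997·e_1 = (-1.0690, -3.0000, 0.5517, 2.9655).
‖u_2‖ = 4.3865, so e_2 = (-0.2437, -0.6839, 0.1258, 0.6761).
r_{23} = e_2·w_3 = -2.4762.

r_{23} = -2.4762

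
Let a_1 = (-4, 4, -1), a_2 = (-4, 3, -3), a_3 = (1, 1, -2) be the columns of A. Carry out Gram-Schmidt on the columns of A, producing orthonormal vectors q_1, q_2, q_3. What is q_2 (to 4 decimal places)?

q_2 = (-0.1098, -0.3430, -0.9329)

a_1 = (-4, 4, -1); ‖a_1‖ = 5.7446, so q_1 = (-0.6963, 0.6963, -0.1741).
q_1·a_2 = (-0.6963)·(-4) + 0.6963·3 + (-0.1741)·(-3) = 5.3964.
u_2 = a_2 − 5.3964·q_1 = (-0.2424, -0.7576, -2.0606).
‖u_2‖ = 2.2088, so q_2 = (-0.1098, -0.3430, -0.9329).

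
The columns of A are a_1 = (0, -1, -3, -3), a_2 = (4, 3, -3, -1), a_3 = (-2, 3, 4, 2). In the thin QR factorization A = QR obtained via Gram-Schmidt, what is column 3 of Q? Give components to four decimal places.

e_3 = (-0.5204, 0.7272, 0.1712, -0.4136)

e_1 = a_1/‖a_1‖ = (0, -1, -3, -3)/4.3589 = (0.0000, -0.2294, -0.6882, -0.6882).
r_{12} = e_1·a_2 = 2.0647.
u_2 = a_2 − 2.0647·e_1 = (4.0000, 3.4737, -1.5789, 0.4211).
‖u_2‖ = 5.5441, so e_2 = (0.7215, 0.6266, -0.2848, 0.0759).
r_{13} = e_1·a_3 = -4.8177; r_{23} = e_2·a_3 = -0.5506.
u_3 = a_3 + 4.8177·e_1 + 0.5506·e_2 = (-1.6027, 2.2397, 0.5274, -1.2740).
‖u_3‖ = 3.0800, so e_3 = (-0.5204, 0.7272, 0.1712, -0.4136).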